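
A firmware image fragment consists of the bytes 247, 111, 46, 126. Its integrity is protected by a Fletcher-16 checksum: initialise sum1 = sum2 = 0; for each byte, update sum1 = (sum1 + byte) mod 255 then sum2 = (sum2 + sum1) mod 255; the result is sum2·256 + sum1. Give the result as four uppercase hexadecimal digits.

0914

Running sums (mod 255):
  after byte 0 (247): sum1=247, sum2=247
  after byte 1 (111): sum1=103, sum2=95
  after byte 2 (46): sum1=149, sum2=244
  after byte 3 (126): sum1=20, sum2=9
Checksum = sum2·256 + sum1 = 9·256 + 20 = 2324 = 0x0914.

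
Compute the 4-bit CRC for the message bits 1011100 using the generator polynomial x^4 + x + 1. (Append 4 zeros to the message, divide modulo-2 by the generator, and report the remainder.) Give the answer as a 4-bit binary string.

Append 4 zeros: 10111000000. Divide by 10011 (XOR where the leading bit is 1):
  pos 0: 10111 XOR 10011 = 00100
  pos 2: 10000 XOR 10011 = 00011
  pos 5: 11000 XOR 10011 = 01011
  pos 6: 10110 XOR 10011 = 00101
Remainder (last 4 bits) = 0101. This is the CRC / FCS.

0101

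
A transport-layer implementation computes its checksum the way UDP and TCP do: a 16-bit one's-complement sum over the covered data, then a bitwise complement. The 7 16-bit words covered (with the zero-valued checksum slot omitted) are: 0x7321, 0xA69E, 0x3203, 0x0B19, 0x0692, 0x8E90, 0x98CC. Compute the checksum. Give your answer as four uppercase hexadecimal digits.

One's-complement addition (fold any carry out of bit 15 back into bit 0):
  0x7321 + 0xA69E = 0x119BF → wrap carry → 0x19C0
  0x19C0 + 0x3203 = 0x04BC3
  0x4BC3 + 0x0B19 = 0x056DC
  0x56DC + 0x0692 = 0x05D6E
  0x5D6E + 0x8E90 = 0x0EBFE
  0xEBFE + 0x98CC = 0x184CA → wrap carry → 0x84CB
One's-complement sum = 0x84CB.
Checksum = ~0x84CB & 0xFFFF = 0x7B34.

7B34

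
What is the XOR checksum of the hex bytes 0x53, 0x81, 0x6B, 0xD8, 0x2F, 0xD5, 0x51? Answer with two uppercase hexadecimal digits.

CA

XOR the bytes together:
  start with 0x53
  0x53 ⊕ 0x81 = 0xD2
  0xD2 ⊕ 0x6B = 0xB9
  0xB9 ⊕ 0xD8 = 0x61
  0x61 ⊕ 0x2F = 0x4E
  0x4E ⊕ 0xD5 = 0x9B
  0x9B ⊕ 0x51 = 0xCA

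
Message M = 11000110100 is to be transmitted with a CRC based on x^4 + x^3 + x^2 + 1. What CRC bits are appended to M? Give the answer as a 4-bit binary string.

0111

Append 4 zeros: 110001101000000. Divide by 11101 (XOR where the leading bit is 1):
  pos 0: 11000 XOR 11101 = 00101
  pos 2: 10111 XOR 11101 = 01010
  pos 3: 10100 XOR 11101 = 01001
  pos 4: 10011 XOR 11101 = 01110
  pos 5: 11100 XOR 11101 = 00001
  pos 9: 10000 XOR 11101 = 01101
  pos 10: 11010 XOR 11101 = 00111
Remainder (last 4 bits) = 0111. This is the CRC / FCS.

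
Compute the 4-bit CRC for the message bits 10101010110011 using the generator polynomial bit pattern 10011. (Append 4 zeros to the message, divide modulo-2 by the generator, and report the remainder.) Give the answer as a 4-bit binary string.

1100

Append 4 zeros: 101010101100110000. Divide by 10011 (XOR where the leading bit is 1):
  pos 0: 10101 XOR 10011 = 00110
  pos 2: 11001 XOR 10011 = 01010
  pos 3: 10100 XOR 10011 = 00111
  pos 5: 11111 XOR 10011 = 01100
  pos 6: 11000 XOR 10011 = 01011
  pos 7: 10110 XOR 10011 = 00101
  pos 9: 10111 XOR 10011 = 00100
  pos 11: 10000 XOR 10011 = 00011
Remainder (last 4 bits) = 1100. This is the CRC / FCS.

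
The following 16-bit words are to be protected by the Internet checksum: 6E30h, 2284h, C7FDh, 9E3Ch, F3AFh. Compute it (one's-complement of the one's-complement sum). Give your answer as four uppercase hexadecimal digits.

One's-complement addition (fold any carry out of bit 15 back into bit 0):
  0x6E30 + 0x2284 = 0x090B4
  0x90B4 + 0xC7FD = 0x158B1 → wrap carry → 0x58B2
  0x58B2 + 0x9E3C = 0x0F6EE
  0xF6EE + 0xF3AF = 0x1EA9D → wrap carry → 0xEA9E
One's-complement sum = 0xEA9E.
Checksum = ~0xEA9E & 0xFFFF = 0x1561.

1561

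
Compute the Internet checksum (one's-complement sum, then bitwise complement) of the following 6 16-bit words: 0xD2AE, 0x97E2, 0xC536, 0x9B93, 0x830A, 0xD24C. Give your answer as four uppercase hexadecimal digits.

One's-complement addition (fold any carry out of bit 15 back into bit 0):
  0xD2AE + 0x97E2 = 0x16A90 → wrap carry → 0x6A91
  0x6A91 + 0xC536 = 0x12FC7 → wrap carry → 0x2FC8
  0x2FC8 + 0x9B93 = 0x0CB5B
  0xCB5B + 0x830A = 0x14E65 → wrap carry → 0x4E66
  0x4E66 + 0xD24C = 0x120B2 → wrap carry → 0x20B3
One's-complement sum = 0x20B3.
Checksum = ~0x20B3 & 0xFFFF = 0xDF4C.

DF4C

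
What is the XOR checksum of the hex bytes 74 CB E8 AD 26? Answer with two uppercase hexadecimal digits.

XOR the bytes together:
  start with 0x74
  0x74 ⊕ 0xCB = 0xBF
  0xBF ⊕ 0xE8 = 0x57
  0x57 ⊕ 0xAD = 0xFA
  0xFA ⊕ 0x26 = 0xDC

DC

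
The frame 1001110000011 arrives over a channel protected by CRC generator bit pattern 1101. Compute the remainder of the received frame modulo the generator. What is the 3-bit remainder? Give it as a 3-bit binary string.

111

Modulo-2 division of 1001110000011 by 1101:
  pos 0: 1001 XOR 1101 = 0100
  pos 1: 1001 XOR 1101 = 0100
  pos 2: 1001 XOR 1101 = 0100
  pos 3: 1000 XOR 1101 = 0101
  pos 4: 1010 XOR 1101 = 0111
  pos 5: 1110 XOR 1101 = 0011
  pos 7: 1100 XOR 1101 = 0001
Remainder = 111 (nonzero — an error is detected).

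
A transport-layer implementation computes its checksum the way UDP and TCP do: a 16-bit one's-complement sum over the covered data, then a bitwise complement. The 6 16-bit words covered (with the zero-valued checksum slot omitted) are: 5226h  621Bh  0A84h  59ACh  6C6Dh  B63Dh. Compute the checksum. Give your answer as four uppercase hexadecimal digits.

C4E2

One's-complement addition (fold any carry out of bit 15 back into bit 0):
  0x5226 + 0x621B = 0x0B441
  0xB441 + 0x0A84 = 0x0BEC5
  0xBEC5 + 0x59AC = 0x11871 → wrap carry → 0x1872
  0x1872 + 0x6C6D = 0x084DF
  0x84DF + 0xB63D = 0x13B1C → wrap carry → 0x3B1D
One's-complement sum = 0x3B1D.
Checksum = ~0x3B1D & 0xFFFF = 0xC4E2.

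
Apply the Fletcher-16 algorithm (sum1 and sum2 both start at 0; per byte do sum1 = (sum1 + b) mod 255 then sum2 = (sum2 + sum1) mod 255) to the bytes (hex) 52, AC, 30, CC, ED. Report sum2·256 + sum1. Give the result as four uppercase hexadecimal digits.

Running sums (mod 255):
  after byte 0 (52): sum1=82, sum2=82
  after byte 1 (AC): sum1=254, sum2=81
  after byte 2 (30): sum1=47, sum2=128
  after byte 3 (CC): sum1=251, sum2=124
  after byte 4 (ED): sum1=233, sum2=102
Checksum = sum2·256 + sum1 = 102·256 + 233 = 26345 = 0x66E9.

66E9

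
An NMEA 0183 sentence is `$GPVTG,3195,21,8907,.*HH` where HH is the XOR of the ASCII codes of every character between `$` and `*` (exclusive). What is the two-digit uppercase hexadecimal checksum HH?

XOR the ASCII codes of the payload characters:
  'G' = 0x47 → acc = 0x47
  'P' = 0x50 → acc = 0x17
  'V' = 0x56 → acc = 0x41
  'T' = 0x54 → acc = 0x15
  'G' = 0x47 → acc = 0x52
  ',' = 0x2C → acc = 0x7E
  '3' = 0x33 → acc = 0x4D
  '1' = 0x31 → acc = 0x7C
  '9' = 0x39 → acc = 0x45
  '5' = 0x35 → acc = 0x70
  ',' = 0x2C → acc = 0x5C
  '2' = 0x32 → acc = 0x6E
  '1' = 0x31 → acc = 0x5F
  ',' = 0x2C → acc = 0x73
  '8' = 0x38 → acc = 0x4B
  '9' = 0x39 → acc = 0x72
  '0' = 0x30 → acc = 0x42
  '7' = 0x37 → acc = 0x75
  ',' = 0x2C → acc = 0x59
  '.' = 0x2E → acc = 0x77
Checksum = 0x77.

77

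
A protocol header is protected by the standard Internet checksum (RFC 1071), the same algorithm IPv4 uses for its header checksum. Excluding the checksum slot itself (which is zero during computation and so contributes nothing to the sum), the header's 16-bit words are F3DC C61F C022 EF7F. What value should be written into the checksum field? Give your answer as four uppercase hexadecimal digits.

One's-complement addition (fold any carry out of bit 15 back into bit 0):
  0xF3DC + 0xC61F = 0x1B9FB → wrap carry → 0xB9FC
  0xB9FC + 0xC022 = 0x17A1E → wrap carry → 0x7A1F
  0x7A1F + 0xEF7F = 0x1699E → wrap carry → 0x699F
One's-complement sum = 0x699F.
Checksum = ~0x699F & 0xFFFF = 0x9660.

9660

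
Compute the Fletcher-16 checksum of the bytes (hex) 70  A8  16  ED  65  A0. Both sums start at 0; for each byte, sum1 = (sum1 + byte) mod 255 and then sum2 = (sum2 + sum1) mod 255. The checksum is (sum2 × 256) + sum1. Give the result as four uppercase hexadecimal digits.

Running sums (mod 255):
  after byte 0 (70): sum1=112, sum2=112
  after byte 1 (A8): sum1=25, sum2=137
  after byte 2 (16): sum1=47, sum2=184
  after byte 3 (ED): sum1=29, sum2=213
  after byte 4 (65): sum1=130, sum2=88
  after byte 5 (A0): sum1=35, sum2=123
Checksum = sum2·256 + sum1 = 123·256 + 35 = 31523 = 0x7B23.

7B23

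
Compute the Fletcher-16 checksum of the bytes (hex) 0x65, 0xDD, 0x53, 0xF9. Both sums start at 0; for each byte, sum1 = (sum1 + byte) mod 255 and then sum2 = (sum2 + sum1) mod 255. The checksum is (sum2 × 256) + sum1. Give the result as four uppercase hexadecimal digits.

CF90

Running sums (mod 255):
  after byte 0 (0x65): sum1=101, sum2=101
  after byte 1 (0xDD): sum1=67, sum2=168
  after byte 2 (0x53): sum1=150, sum2=63
  after byte 3 (0xF9): sum1=144, sum2=207
Checksum = sum2·256 + sum1 = 207·256 + 144 = 53136 = 0xCF90.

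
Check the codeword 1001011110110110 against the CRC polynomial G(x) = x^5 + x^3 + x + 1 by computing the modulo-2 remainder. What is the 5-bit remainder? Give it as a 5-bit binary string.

Modulo-2 division of 1001011110110110 by 101011:
  pos 0: 100101 XOR 101011 = 001110
  pos 2: 111011 XOR 101011 = 010000
  pos 3: 100001 XOR 101011 = 001010
  pos 5: 101001 XOR 101011 = 000010
  pos 9: 101011 XOR 101011 = 000000
Remainder = 00000 (zero — the frame passes the CRC check).

00000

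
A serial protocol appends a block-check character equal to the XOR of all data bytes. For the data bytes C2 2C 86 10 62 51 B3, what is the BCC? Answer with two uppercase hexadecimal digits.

XOR the bytes together:
  start with 0xC2
  0xC2 ⊕ 0x2C = 0xEE
  0xEE ⊕ 0x86 = 0x68
  0x68 ⊕ 0x10 = 0x78
  0x78 ⊕ 0x62 = 0x1A
  0x1A ⊕ 0x51 = 0x4B
  0x4B ⊕ 0xB3 = 0xF8

F8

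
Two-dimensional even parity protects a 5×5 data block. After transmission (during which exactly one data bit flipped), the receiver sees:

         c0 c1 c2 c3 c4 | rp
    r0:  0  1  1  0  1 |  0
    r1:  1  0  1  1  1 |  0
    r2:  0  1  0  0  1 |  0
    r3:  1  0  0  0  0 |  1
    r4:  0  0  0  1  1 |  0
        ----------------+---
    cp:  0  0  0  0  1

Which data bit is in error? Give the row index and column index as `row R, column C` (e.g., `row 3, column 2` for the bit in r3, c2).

row 0, column 4

Recompute each row's even parity and compare to rp:
  r0: data parity 1, sent rp 0 → mismatch
  r1: data parity 0, sent rp 0 → ok
  r2: data parity 0, sent rp 0 → ok
  r3: data parity 1, sent rp 1 → ok
  r4: data parity 0, sent rp 0 → ok
Recompute each column's even parity and compare to cp:
  c0: data parity 0, sent cp 0 → ok
  c1: data parity 0, sent cp 0 → ok
  c2: data parity 0, sent cp 0 → ok
  c3: data parity 0, sent cp 0 → ok
  c4: data parity 0, sent cp 1 → mismatch
Exactly one row (r0) and one column (c4) fail → the flipped bit is at their intersection.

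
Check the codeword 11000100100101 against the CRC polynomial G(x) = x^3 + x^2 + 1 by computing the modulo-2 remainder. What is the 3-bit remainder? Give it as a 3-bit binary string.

Modulo-2 division of 11000100100101 by 1101:
  pos 0: 1100 XOR 1101 = 0001
  pos 3: 1010 XOR 1101 = 0111
  pos 4: 1110 XOR 1101 = 0011
  pos 6: 1110 XOR 1101 = 0011
  pos 8: 1101 XOR 1101 = 0000
Remainder = 001 (nonzero — an error is detected).

001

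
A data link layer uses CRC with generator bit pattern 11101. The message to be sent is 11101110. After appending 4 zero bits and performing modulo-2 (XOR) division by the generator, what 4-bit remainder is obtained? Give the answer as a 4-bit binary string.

1001

Append 4 zeros: 111011100000. Divide by 11101 (XOR where the leading bit is 1):
  pos 0: 11101 XOR 11101 = 00000
  pos 5: 11000 XOR 11101 = 00101
  pos 7: 10100 XOR 11101 = 01001
Remainder (last 4 bits) = 1001. This is the CRC / FCS.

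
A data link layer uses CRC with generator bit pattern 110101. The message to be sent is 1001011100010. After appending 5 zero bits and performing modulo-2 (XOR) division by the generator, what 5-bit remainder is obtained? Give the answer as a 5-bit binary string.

Append 5 zeros: 100101110001000000. Divide by 110101 (XOR where the leading bit is 1):
  pos 0: 100101 XOR 110101 = 010000
  pos 1: 100001 XOR 110101 = 010100
  pos 2: 101001 XOR 110101 = 011100
  pos 3: 111000 XOR 110101 = 001101
  pos 5: 110100 XOR 110101 = 000001
  pos 10: 110000 XOR 110101 = 000101
Remainder (last 5 bits) = 10100. This is the CRC / FCS.

10100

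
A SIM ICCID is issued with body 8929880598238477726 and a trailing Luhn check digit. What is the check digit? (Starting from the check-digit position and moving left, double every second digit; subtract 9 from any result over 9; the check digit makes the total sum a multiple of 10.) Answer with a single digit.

4

Partial digits right→left: 6 2 7 7 7 4 8 3 2 8 9 5 0 8 8 9 2 9 8
Double every second digit counting from the check-digit position (so the 1st, 3rd, 5th, ... of the partial from the right).
  doubled (with −9 where >9): 3 5 5 7 4 9 0 7 4 7 → sum 51
  kept as-is: 2 7 4 3 8 5 8 9 9 → sum 55
Total = 51 + 55 = 106.
Check digit = (10 − (106 mod 10)) mod 10 = 4.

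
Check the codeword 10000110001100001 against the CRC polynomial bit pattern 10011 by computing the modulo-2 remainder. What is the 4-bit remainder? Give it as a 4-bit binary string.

0000

Modulo-2 division of 10000110001100001 by 10011:
  pos 0: 10000 XOR 10011 = 00011
  pos 3: 11110 XOR 10011 = 01101
  pos 4: 11010 XOR 10011 = 01001
  pos 5: 10010 XOR 10011 = 00001
  pos 9: 11100 XOR 10011 = 01111
  pos 10: 11110 XOR 10011 = 01101
  pos 11: 11010 XOR 10011 = 01001
  pos 12: 10011 XOR 10011 = 00000
Remainder = 0000 (zero — the frame passes the CRC check).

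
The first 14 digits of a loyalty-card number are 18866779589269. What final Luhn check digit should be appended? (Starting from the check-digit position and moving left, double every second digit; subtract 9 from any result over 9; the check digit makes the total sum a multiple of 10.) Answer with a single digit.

Partial digits right→left: 9 6 2 9 8 5 9 7 7 6 6 8 8 1
Double every second digit counting from the check-digit position (so the 1st, 3rd, 5th, ... of the partial from the right).
  doubled (with −9 where >9): 9 4 7 9 5 3 7 → sum 44
  kept as-is: 6 9 5 7 6 8 1 → sum 42
Total = 44 + 42 = 86.
Check digit = (10 − (86 mod 10)) mod 10 = 4.

4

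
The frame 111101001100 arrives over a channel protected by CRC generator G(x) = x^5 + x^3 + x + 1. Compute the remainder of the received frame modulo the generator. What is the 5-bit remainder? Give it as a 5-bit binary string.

Modulo-2 division of 111101001100 by 101011:
  pos 0: 111101 XOR 101011 = 010110
  pos 1: 101100 XOR 101011 = 000111
  pos 4: 111011 XOR 101011 = 010000
  pos 5: 100000 XOR 101011 = 001011
Remainder = 10110 (nonzero — an error is detected).

10110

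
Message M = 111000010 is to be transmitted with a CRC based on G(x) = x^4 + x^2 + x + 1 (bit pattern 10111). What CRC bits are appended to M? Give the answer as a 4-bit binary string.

Append 4 zeros: 1110000100000. Divide by 10111 (XOR where the leading bit is 1):
  pos 0: 11100 XOR 10111 = 01011
  pos 1: 10110 XOR 10111 = 00001
  pos 5: 10100 XOR 10111 = 00011
  pos 8: 11000 XOR 10111 = 01111
Remainder (last 4 bits) = 1111. This is the CRC / FCS.

1111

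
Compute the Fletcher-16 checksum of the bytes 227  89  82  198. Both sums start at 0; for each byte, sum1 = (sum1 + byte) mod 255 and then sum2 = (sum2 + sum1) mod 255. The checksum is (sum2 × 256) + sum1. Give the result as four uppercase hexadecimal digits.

0756

Running sums (mod 255):
  after byte 0 (227): sum1=227, sum2=227
  after byte 1 (89): sum1=61, sum2=33
  after byte 2 (82): sum1=143, sum2=176
  after byte 3 (198): sum1=86, sum2=7
Checksum = sum2·256 + sum1 = 7·256 + 86 = 1878 = 0x0756.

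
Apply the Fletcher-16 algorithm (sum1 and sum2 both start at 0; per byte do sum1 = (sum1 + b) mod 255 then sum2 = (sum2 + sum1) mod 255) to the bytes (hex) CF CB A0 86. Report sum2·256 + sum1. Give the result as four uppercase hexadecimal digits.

Running sums (mod 255):
  after byte 0 (CF): sum1=207, sum2=207
  after byte 1 (CB): sum1=155, sum2=107
  after byte 2 (A0): sum1=60, sum2=167
  after byte 3 (86): sum1=194, sum2=106
Checksum = sum2·256 + sum1 = 106·256 + 194 = 27330 = 0x6AC2.

6AC2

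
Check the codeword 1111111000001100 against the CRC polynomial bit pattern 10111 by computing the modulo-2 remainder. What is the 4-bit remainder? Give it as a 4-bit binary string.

0001

Modulo-2 division of 1111111000001100 by 10111:
  pos 0: 11111 XOR 10111 = 01000
  pos 1: 10001 XOR 10111 = 00110
  pos 3: 11010 XOR 10111 = 01101
  pos 4: 11010 XOR 10111 = 01101
  pos 5: 11010 XOR 10111 = 01101
  pos 6: 11010 XOR 10111 = 01101
  pos 7: 11010 XOR 10111 = 01101
  pos 8: 11011 XOR 10111 = 01100
  pos 9: 11001 XOR 10111 = 01110
  pos 10: 11100 XOR 10111 = 01011
  pos 11: 10110 XOR 10111 = 00001
Remainder = 0001 (nonzero — an error is detected).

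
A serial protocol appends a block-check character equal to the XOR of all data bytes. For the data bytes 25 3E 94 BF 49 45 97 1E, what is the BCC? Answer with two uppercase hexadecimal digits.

XOR the bytes together:
  start with 0x25
  0x25 ⊕ 0x3E = 0x1B
  0x1B ⊕ 0x94 = 0x8F
  0x8F ⊕ 0xBF = 0x30
  0x30 ⊕ 0x49 = 0x79
  0x79 ⊕ 0x45 = 0x3C
  0x3C ⊕ 0x97 = 0xAB
  0xAB ⊕ 0x1E = 0xB5

B5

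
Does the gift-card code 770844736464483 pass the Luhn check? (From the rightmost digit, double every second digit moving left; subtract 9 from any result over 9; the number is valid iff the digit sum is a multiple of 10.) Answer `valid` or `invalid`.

invalid

From the right, keep odd positions and double even positions (subtract 9 from any doubled value over 9):
  doubled (positions 2,4,...): 7 8 8 6 8 7 5 → sum 49
  kept (positions 1,3,...): 3 4 6 6 7 4 0 7 → sum 37
Total = 86.
86 mod 10 = 6, so the number is invalid.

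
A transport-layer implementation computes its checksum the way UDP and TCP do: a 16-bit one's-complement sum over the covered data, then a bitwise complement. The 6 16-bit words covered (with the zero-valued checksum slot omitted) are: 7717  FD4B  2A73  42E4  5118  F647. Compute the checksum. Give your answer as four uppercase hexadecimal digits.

D6E4

One's-complement addition (fold any carry out of bit 15 back into bit 0):
  0x7717 + 0xFD4B = 0x17462 → wrap carry → 0x7463
  0x7463 + 0x2A73 = 0x09ED6
  0x9ED6 + 0x42E4 = 0x0E1BA
  0xE1BA + 0x5118 = 0x132D2 → wrap carry → 0x32D3
  0x32D3 + 0xF647 = 0x1291A → wrap carry → 0x291B
One's-complement sum = 0x291B.
Checksum = ~0x291B & 0xFFFF = 0xD6E4.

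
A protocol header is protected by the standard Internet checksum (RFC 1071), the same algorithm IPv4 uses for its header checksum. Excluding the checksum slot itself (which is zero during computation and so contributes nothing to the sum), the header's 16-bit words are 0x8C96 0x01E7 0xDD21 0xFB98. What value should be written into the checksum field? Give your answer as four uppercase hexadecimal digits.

One's-complement addition (fold any carry out of bit 15 back into bit 0):
  0x8C96 + 0x01E7 = 0x08E7D
  0x8E7D + 0xDD21 = 0x16B9E → wrap carry → 0x6B9F
  0x6B9F + 0xFB98 = 0x16737 → wrap carry → 0x6738
One's-complement sum = 0x6738.
Checksum = ~0x6738 & 0xFFFF = 0x98C7.

98C7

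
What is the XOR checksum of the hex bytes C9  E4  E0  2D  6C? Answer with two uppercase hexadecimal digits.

XOR the bytes together:
  start with 0xC9
  0xC9 ⊕ 0xE4 = 0x2D
  0x2D ⊕ 0xE0 = 0xCD
  0xCD ⊕ 0x2D = 0xE0
  0xE0 ⊕ 0x6C = 0x8C

8C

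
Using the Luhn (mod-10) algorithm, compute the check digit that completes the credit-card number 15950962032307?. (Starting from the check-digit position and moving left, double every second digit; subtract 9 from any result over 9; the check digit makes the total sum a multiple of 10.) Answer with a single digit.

0

Partial digits right→left: 7 0 3 2 3 0 2 6 9 0 5 9 5 1
Double every second digit counting from the check-digit position (so the 1st, 3rd, 5th, ... of the partial from the right).
  doubled (with −9 where >9): 5 6 6 4 9 1 1 → sum 32
  kept as-is: 0 2 0 6 0 9 1 → sum 18
Total = 32 + 18 = 50.
Check digit = (10 − (50 mod 10)) mod 10 = 0.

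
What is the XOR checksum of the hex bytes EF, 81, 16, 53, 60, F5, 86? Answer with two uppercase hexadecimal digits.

38

XOR the bytes together:
  start with 0xEF
  0xEF ⊕ 0x81 = 0x6E
  0x6E ⊕ 0x16 = 0x78
  0x78 ⊕ 0x53 = 0x2B
  0x2B ⊕ 0x60 = 0x4B
  0x4B ⊕ 0xF5 = 0xBE
  0xBE ⊕ 0x86 = 0x38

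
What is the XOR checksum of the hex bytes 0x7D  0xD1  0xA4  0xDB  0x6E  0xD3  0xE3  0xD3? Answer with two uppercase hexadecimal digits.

XOR the bytes together:
  start with 0x7D
  0x7D ⊕ 0xD1 = 0xAC
  0xAC ⊕ 0xA4 = 0x08
  0x08 ⊕ 0xDB = 0xD3
  0xD3 ⊕ 0x6E = 0xBD
  0xBD ⊕ 0xD3 = 0x6E
  0x6E ⊕ 0xE3 = 0x8D
  0x8D ⊕ 0xD3 = 0x5E

5E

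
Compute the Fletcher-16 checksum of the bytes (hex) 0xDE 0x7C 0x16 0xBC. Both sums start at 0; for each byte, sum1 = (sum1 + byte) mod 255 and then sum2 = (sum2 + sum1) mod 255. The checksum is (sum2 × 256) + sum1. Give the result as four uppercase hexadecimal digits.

Running sums (mod 255):
  after byte 0 (0xDE): sum1=222, sum2=222
  after byte 1 (0x7C): sum1=91, sum2=58
  after byte 2 (0x16): sum1=113, sum2=171
  after byte 3 (0xBC): sum1=46, sum2=217
Checksum = sum2·256 + sum1 = 217·256 + 46 = 55598 = 0xD92E.

D92E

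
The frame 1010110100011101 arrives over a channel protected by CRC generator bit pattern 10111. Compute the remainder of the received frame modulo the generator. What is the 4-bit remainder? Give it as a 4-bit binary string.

1110

Modulo-2 division of 1010110100011101 by 10111:
  pos 0: 10101 XOR 10111 = 00010
  pos 3: 10101 XOR 10111 = 00010
  pos 6: 10000 XOR 10111 = 00111
  pos 8: 11111 XOR 10111 = 01000
  pos 9: 10001 XOR 10111 = 00110
  pos 11: 11001 XOR 10111 = 01110
Remainder = 1110 (nonzero — an error is detected).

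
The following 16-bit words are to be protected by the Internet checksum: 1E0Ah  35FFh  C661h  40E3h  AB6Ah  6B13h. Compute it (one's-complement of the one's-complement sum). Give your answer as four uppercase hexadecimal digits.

One's-complement addition (fold any carry out of bit 15 back into bit 0):
  0x1E0A + 0x35FF = 0x05409
  0x5409 + 0xC661 = 0x11A6A → wrap carry → 0x1A6B
  0x1A6B + 0x40E3 = 0x05B4E
  0x5B4E + 0xAB6A = 0x106B8 → wrap carry → 0x06B9
  0x06B9 + 0x6B13 = 0x071CC
One's-complement sum = 0x71CC.
Checksum = ~0x71CC & 0xFFFF = 0x8E33.

8E33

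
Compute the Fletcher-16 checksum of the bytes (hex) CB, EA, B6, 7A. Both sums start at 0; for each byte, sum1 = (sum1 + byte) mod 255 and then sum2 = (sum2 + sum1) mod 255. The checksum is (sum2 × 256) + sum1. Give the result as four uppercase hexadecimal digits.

D7E7

Running sums (mod 255):
  after byte 0 (CB): sum1=203, sum2=203
  after byte 1 (EA): sum1=182, sum2=130
  after byte 2 (B6): sum1=109, sum2=239
  after byte 3 (7A): sum1=231, sum2=215
Checksum = sum2·256 + sum1 = 215·256 + 231 = 55271 = 0xD7E7.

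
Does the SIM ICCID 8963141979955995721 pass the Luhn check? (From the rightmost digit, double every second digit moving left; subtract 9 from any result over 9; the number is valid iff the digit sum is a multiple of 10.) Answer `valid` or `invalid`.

From the right, keep odd positions and double even positions (subtract 9 from any doubled value over 9):
  doubled (positions 2,4,...): 4 1 9 1 9 9 8 6 9 → sum 56
  kept (positions 1,3,...): 1 7 9 5 9 7 1 1 6 8 → sum 54
Total = 110.
110 mod 10 = 0, so the number is valid.

valid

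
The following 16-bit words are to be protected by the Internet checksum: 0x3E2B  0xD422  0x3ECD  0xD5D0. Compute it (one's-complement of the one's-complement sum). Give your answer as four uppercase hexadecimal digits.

D913

One's-complement addition (fold any carry out of bit 15 back into bit 0):
  0x3E2B + 0xD422 = 0x1124D → wrap carry → 0x124E
  0x124E + 0x3ECD = 0x0511B
  0x511B + 0xD5D0 = 0x126EB → wrap carry → 0x26EC
One's-complement sum = 0x26EC.
Checksum = ~0x26EC & 0xFFFF = 0xD913.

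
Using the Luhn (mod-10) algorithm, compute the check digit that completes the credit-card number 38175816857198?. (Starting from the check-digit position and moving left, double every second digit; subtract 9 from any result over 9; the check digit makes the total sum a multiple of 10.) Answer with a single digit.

4

Partial digits right→left: 8 9 1 7 5 8 6 1 8 5 7 1 8 3
Double every second digit counting from the check-digit position (so the 1st, 3rd, 5th, ... of the partial from the right).
  doubled (with −9 where >9): 7 2 1 3 7 5 7 → sum 32
  kept as-is: 9 7 8 1 5 1 3 → sum 34
Total = 32 + 34 = 66.
Check digit = (10 − (66 mod 10)) mod 10 = 4.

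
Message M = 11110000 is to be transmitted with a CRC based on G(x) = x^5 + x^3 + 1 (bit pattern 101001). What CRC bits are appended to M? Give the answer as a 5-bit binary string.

11111

Append 5 zeros: 1111000000000. Divide by 101001 (XOR where the leading bit is 1):
  pos 0: 111100 XOR 101001 = 010101
  pos 1: 101010 XOR 101001 = 000011
  pos 5: 110000 XOR 101001 = 011001
  pos 6: 110010 XOR 101001 = 011011
  pos 7: 110110 XOR 101001 = 011111
Remainder (last 5 bits) = 11111. This is the CRC / FCS.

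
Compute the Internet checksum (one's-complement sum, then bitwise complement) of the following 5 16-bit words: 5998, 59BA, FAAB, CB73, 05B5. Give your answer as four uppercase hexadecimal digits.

One's-complement addition (fold any carry out of bit 15 back into bit 0):
  0x5998 + 0x59BA = 0x0B352
  0xB352 + 0xFAAB = 0x1ADFD → wrap carry → 0xADFE
  0xADFE + 0xCB73 = 0x17971 → wrap carry → 0x7972
  0x7972 + 0x05B5 = 0x07F27
One's-complement sum = 0x7F27.
Checksum = ~0x7F27 & 0xFFFF = 0x80D8.

80D8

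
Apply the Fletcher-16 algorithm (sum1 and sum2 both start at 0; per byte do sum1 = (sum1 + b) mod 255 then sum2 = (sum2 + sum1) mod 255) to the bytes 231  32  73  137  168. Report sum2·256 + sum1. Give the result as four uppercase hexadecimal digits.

Running sums (mod 255):
  after byte 0 (231): sum1=231, sum2=231
  after byte 1 (32): sum1=8, sum2=239
  after byte 2 (73): sum1=81, sum2=65
  after byte 3 (137): sum1=218, sum2=28
  after byte 4 (168): sum1=131, sum2=159
Checksum = sum2·256 + sum1 = 159·256 + 131 = 40835 = 0x9F83.

9F83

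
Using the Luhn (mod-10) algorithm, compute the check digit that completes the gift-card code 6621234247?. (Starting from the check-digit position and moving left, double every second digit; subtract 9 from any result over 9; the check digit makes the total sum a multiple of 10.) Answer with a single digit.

Partial digits right→left: 7 4 2 4 3 2 1 2 6 6
Double every second digit counting from the check-digit position (so the 1st, 3rd, 5th, ... of the partial from the right).
  doubled (with −9 where >9): 5 4 6 2 3 → sum 20
  kept as-is: 4 4 2 2 6 → sum 18
Total = 20 + 18 = 38.
Check digit = (10 − (38 mod 10)) mod 10 = 2.

2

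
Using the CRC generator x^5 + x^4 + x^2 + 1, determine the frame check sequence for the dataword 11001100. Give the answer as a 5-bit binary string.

Append 5 zeros: 1100110000000. Divide by 110101 (XOR where the leading bit is 1):
  pos 0: 110011 XOR 110101 = 000110
  pos 3: 110000 XOR 110101 = 000101
  pos 6: 101000 XOR 110101 = 011101
  pos 7: 111010 XOR 110101 = 001111
Remainder (last 5 bits) = 01111. This is the CRC / FCS.

01111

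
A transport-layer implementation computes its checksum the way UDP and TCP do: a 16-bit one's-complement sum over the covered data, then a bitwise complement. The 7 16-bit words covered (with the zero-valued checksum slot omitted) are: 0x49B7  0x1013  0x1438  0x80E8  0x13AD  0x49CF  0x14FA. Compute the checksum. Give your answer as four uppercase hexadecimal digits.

9E9E

One's-complement addition (fold any carry out of bit 15 back into bit 0):
  0x49B7 + 0x1013 = 0x059CA
  0x59CA + 0x1438 = 0x06E02
  0x6E02 + 0x80E8 = 0x0EEEA
  0xEEEA + 0x13AD = 0x10297 → wrap carry → 0x0298
  0x0298 + 0x49CF = 0x04C67
  0x4C67 + 0x14FA = 0x06161
One's-complement sum = 0x6161.
Checksum = ~0x6161 & 0xFFFF = 0x9E9E.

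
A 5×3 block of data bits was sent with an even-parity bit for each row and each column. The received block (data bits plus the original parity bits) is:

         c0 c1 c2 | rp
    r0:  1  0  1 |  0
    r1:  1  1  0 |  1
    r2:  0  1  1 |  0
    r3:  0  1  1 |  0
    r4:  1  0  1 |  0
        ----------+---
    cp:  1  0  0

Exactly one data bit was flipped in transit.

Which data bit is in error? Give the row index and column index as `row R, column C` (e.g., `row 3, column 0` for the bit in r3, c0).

Recompute each row's even parity and compare to rp:
  r0: data parity 0, sent rp 0 → ok
  r1: data parity 0, sent rp 1 → mismatch
  r2: data parity 0, sent rp 0 → ok
  r3: data parity 0, sent rp 0 → ok
  r4: data parity 0, sent rp 0 → ok
Recompute each column's even parity and compare to cp:
  c0: data parity 1, sent cp 1 → ok
  c1: data parity 1, sent cp 0 → mismatch
  c2: data parity 0, sent cp 0 → ok
Exactly one row (r1) and one column (c1) fail → the flipped bit is at their intersection.

row 1, column 1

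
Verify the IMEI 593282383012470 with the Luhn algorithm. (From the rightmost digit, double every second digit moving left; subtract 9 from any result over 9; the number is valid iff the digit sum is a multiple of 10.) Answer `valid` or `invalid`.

valid

From the right, keep odd positions and double even positions (subtract 9 from any doubled value over 9):
  doubled (positions 2,4,...): 5 4 0 7 4 4 9 → sum 33
  kept (positions 1,3,...): 0 4 1 3 3 8 3 5 → sum 27
Total = 60.
60 mod 10 = 0, so the number is valid.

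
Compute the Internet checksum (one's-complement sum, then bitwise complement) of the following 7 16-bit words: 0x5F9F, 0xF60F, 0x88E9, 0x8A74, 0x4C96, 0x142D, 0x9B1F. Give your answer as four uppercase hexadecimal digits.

One's-complement addition (fold any carry out of bit 15 back into bit 0):
  0x5F9F + 0xF60F = 0x155AE → wrap carry → 0x55AF
  0x55AF + 0x88E9 = 0x0DE98
  0xDE98 + 0x8A74 = 0x1690C → wrap carry → 0x690D
  0x690D + 0x4C96 = 0x0B5A3
  0xB5A3 + 0x142D = 0x0C9D0
  0xC9D0 + 0x9B1F = 0x164EF → wrap carry → 0x64F0
One's-complement sum = 0x64F0.
Checksum = ~0x64F0 & 0xFFFF = 0x9B0F.

9B0F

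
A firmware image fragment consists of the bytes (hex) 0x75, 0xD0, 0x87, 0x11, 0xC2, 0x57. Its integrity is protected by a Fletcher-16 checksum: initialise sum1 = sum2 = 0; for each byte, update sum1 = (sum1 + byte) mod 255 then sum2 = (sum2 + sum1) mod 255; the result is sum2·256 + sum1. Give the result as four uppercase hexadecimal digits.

03F8

Running sums (mod 255):
  after byte 0 (0x75): sum1=117, sum2=117
  after byte 1 (0xD0): sum1=70, sum2=187
  after byte 2 (0x87): sum1=205, sum2=137
  after byte 3 (0x11): sum1=222, sum2=104
  after byte 4 (0xC2): sum1=161, sum2=10
  after byte 5 (0x57): sum1=248, sum2=3
Checksum = sum2·256 + sum1 = 3·256 + 248 = 1016 = 0x03F8.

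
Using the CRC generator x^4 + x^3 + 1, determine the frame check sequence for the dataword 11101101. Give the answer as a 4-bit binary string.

0011

Append 4 zeros: 111011010000. Divide by 11001 (XOR where the leading bit is 1):
  pos 0: 11101 XOR 11001 = 00100
  pos 2: 10010 XOR 11001 = 01011
  pos 3: 10111 XOR 11001 = 01110
  pos 4: 11100 XOR 11001 = 00101
  pos 6: 10100 XOR 11001 = 01101
  pos 7: 11010 XOR 11001 = 00011
Remainder (last 4 bits) = 0011. This is the CRC / FCS.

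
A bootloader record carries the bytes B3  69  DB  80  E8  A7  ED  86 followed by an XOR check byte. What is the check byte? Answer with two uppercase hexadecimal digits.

A5

XOR the bytes together:
  start with 0xB3
  0xB3 ⊕ 0x69 = 0xDA
  0xDA ⊕ 0xDB = 0x01
  0x01 ⊕ 0x80 = 0x81
  0x81 ⊕ 0xE8 = 0x69
  0x69 ⊕ 0xA7 = 0xCE
  0xCE ⊕ 0xED = 0x23
  0x23 ⊕ 0x86 = 0xA5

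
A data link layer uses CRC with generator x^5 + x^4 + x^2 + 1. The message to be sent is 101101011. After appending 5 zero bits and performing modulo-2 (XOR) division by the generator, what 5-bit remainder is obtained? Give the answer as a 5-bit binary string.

Append 5 zeros: 10110101100000. Divide by 110101 (XOR where the leading bit is 1):
  pos 0: 101101 XOR 110101 = 011000
  pos 1: 110000 XOR 110101 = 000101
  pos 4: 101110 XOR 110101 = 011011
  pos 5: 110110 XOR 110101 = 000011
Remainder (last 5 bits) = 11000. This is the CRC / FCS.

11000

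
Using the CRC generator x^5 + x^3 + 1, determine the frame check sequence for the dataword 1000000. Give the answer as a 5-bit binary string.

01111

Append 5 zeros: 100000000000. Divide by 101001 (XOR where the leading bit is 1):
  pos 0: 100000 XOR 101001 = 001001
  pos 2: 100100 XOR 101001 = 001101
  pos 4: 110100 XOR 101001 = 011101
  pos 5: 111010 XOR 101001 = 010011
  pos 6: 100110 XOR 101001 = 001111
Remainder (last 5 bits) = 01111. This is the CRC / FCS.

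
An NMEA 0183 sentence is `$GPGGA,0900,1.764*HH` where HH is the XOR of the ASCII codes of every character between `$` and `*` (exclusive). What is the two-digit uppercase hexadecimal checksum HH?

XOR the ASCII codes of the payload characters:
  'G' = 0x47 → acc = 0x47
  'P' = 0x50 → acc = 0x17
  'G' = 0x47 → acc = 0x50
  'G' = 0x47 → acc = 0x17
  'A' = 0x41 → acc = 0x56
  ',' = 0x2C → acc = 0x7A
  '0' = 0x30 → acc = 0x4A
  '9' = 0x39 → acc = 0x73
  '0' = 0x30 → acc = 0x43
  '0' = 0x30 → acc = 0x73
  ',' = 0x2C → acc = 0x5F
  '1' = 0x31 → acc = 0x6E
  '.' = 0x2E → acc = 0x40
  '7' = 0x37 → acc = 0x77
  '6' = 0x36 → acc = 0x41
  '4' = 0x34 → acc = 0x75
Checksum = 0x75.

75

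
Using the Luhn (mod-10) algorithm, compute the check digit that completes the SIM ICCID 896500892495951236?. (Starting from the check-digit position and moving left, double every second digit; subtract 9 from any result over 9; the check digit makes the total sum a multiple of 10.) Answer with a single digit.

Partial digits right→left: 6 3 2 1 5 9 5 9 4 2 9 8 0 0 5 6 9 8
Double every second digit counting from the check-digit position (so the 1st, 3rd, 5th, ... of the partial from the right).
  doubled (with −9 where >9): 3 4 1 1 8 9 0 1 9 → sum 36
  kept as-is: 3 1 9 9 2 8 0 6 8 → sum 46
Total = 36 + 46 = 82.
Check digit = (10 − (82 mod 10)) mod 10 = 8.

8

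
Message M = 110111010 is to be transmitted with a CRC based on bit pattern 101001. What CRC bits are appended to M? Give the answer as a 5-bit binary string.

Append 5 zeros: 11011101000000. Divide by 101001 (XOR where the leading bit is 1):
  pos 0: 110111 XOR 101001 = 011110
  pos 1: 111100 XOR 101001 = 010101
  pos 2: 101011 XOR 101001 = 000010
  pos 6: 100000 XOR 101001 = 001001
  pos 8: 100100 XOR 101001 = 001101
Remainder (last 5 bits) = 01101. This is the CRC / FCS.

01101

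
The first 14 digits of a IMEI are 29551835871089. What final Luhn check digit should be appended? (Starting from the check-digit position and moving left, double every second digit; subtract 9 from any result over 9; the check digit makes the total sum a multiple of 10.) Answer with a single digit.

Partial digits right→left: 9 8 0 1 7 8 5 3 8 1 5 5 9 2
Double every second digit counting from the check-digit position (so the 1st, 3rd, 5th, ... of the partial from the right).
  doubled (with −9 where >9): 9 0 5 1 7 1 9 → sum 32
  kept as-is: 8 1 8 3 1 5 2 → sum 28
Total = 32 + 28 = 60.
Check digit = (10 − (60 mod 10)) mod 10 = 0.

0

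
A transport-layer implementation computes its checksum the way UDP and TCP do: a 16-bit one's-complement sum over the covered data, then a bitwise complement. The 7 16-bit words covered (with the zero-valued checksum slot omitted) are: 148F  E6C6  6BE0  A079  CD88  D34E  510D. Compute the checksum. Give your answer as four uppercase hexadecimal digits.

066B

One's-complement addition (fold any carry out of bit 15 back into bit 0):
  0x148F + 0xE6C6 = 0x0FB55
  0xFB55 + 0x6BE0 = 0x16735 → wrap carry → 0x6736
  0x6736 + 0xA079 = 0x107AF → wrap carry → 0x07B0
  0x07B0 + 0xCD88 = 0x0D538
  0xD538 + 0xD34E = 0x1A886 → wrap carry → 0xA887
  0xA887 + 0x510D = 0x0F994
One's-complement sum = 0xF994.
Checksum = ~0xF994 & 0xFFFF = 0x066B.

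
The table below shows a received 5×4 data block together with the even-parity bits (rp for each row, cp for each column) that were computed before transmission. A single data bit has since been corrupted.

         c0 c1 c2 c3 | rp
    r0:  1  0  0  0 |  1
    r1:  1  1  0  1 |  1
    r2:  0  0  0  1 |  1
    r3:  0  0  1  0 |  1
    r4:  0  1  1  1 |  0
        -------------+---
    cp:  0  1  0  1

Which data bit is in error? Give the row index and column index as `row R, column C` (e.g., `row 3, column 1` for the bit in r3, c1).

Recompute each row's even parity and compare to rp:
  r0: data parity 1, sent rp 1 → ok
  r1: data parity 1, sent rp 1 → ok
  r2: data parity 1, sent rp 1 → ok
  r3: data parity 1, sent rp 1 → ok
  r4: data parity 1, sent rp 0 → mismatch
Recompute each column's even parity and compare to cp:
  c0: data parity 0, sent cp 0 → ok
  c1: data parity 0, sent cp 1 → mismatch
  c2: data parity 0, sent cp 0 → ok
  c3: data parity 1, sent cp 1 → ok
Exactly one row (r4) and one column (c1) fail → the flipped bit is at their intersection.

row 4, column 1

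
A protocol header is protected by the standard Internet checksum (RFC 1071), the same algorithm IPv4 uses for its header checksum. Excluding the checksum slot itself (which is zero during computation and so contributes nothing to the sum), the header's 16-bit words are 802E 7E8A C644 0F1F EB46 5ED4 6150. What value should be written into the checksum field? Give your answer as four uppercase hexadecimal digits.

8077

One's-complement addition (fold any carry out of bit 15 back into bit 0):
  0x802E + 0x7E8A = 0x0FEB8
  0xFEB8 + 0xC644 = 0x1C4FC → wrap carry → 0xC4FD
  0xC4FD + 0x0F1F = 0x0D41C
  0xD41C + 0xEB46 = 0x1BF62 → wrap carry → 0xBF63
  0xBF63 + 0x5ED4 = 0x11E37 → wrap carry → 0x1E38
  0x1E38 + 0x6150 = 0x07F88
One's-complement sum = 0x7F88.
Checksum = ~0x7F88 & 0xFFFF = 0x8077.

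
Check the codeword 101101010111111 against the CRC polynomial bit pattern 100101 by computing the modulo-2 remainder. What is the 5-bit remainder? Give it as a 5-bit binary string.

Modulo-2 division of 101101010111111 by 100101:
  pos 0: 101101 XOR 100101 = 001000
  pos 2: 100001 XOR 100101 = 000100
  pos 5: 100011 XOR 100101 = 000110
  pos 8: 110111 XOR 100101 = 010010
  pos 9: 100101 XOR 100101 = 000000
Remainder = 00000 (zero — the frame passes the CRC check).

00000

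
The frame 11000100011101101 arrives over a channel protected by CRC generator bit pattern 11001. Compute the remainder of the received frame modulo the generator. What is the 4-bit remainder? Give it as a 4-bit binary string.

Modulo-2 division of 11000100011101101 by 11001:
  pos 0: 11000 XOR 11001 = 00001
  pos 4: 11000 XOR 11001 = 00001
  pos 8: 11110 XOR 11001 = 00111
  pos 10: 11111 XOR 11001 = 00110
  pos 12: 11001 XOR 11001 = 00000
Remainder = 0000 (zero — the frame passes the CRC check).

0000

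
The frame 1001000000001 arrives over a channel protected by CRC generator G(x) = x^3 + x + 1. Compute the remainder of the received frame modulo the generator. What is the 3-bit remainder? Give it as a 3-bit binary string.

Modulo-2 division of 1001000000001 by 1011:
  pos 0: 1001 XOR 1011 = 0010
  pos 2: 1000 XOR 1011 = 0011
  pos 4: 1100 XOR 1011 = 0111
  pos 5: 1110 XOR 1011 = 0101
  pos 6: 1010 XOR 1011 = 0001
  pos 9: 1001 XOR 1011 = 0010
Remainder = 010 (nonzero — an error is detected).

010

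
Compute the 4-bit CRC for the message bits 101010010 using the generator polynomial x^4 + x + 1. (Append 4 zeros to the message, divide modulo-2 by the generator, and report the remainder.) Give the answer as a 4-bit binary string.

Append 4 zeros: 1010100100000. Divide by 10011 (XOR where the leading bit is 1):
  pos 0: 10101 XOR 10011 = 00110
  pos 2: 11000 XOR 10011 = 01011
  pos 3: 10111 XOR 10011 = 00100
  pos 5: 10000 XOR 10011 = 00011
  pos 8: 11000 XOR 10011 = 01011
Remainder (last 4 bits) = 1011. This is the CRC / FCS.

1011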